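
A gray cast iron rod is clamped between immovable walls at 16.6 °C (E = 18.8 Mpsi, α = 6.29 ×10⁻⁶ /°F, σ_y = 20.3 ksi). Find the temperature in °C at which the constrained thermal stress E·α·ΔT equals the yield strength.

112 °C

E = 18.8 Mpsi = 129.6 GPa.
α = 6.29×10⁻⁶/°F × 9/5 = 11.3×10⁻⁶/K.
σ_y = 20.3 ksi = 140.0 MPa.
E·α·ΔT = 140.0 MPa ⇒ ΔT = 140.0 / (129.6×10³ × 11.3×10⁻⁶) = 95.37 K.
T = 16.6 + 95.37 = 112.0 °C.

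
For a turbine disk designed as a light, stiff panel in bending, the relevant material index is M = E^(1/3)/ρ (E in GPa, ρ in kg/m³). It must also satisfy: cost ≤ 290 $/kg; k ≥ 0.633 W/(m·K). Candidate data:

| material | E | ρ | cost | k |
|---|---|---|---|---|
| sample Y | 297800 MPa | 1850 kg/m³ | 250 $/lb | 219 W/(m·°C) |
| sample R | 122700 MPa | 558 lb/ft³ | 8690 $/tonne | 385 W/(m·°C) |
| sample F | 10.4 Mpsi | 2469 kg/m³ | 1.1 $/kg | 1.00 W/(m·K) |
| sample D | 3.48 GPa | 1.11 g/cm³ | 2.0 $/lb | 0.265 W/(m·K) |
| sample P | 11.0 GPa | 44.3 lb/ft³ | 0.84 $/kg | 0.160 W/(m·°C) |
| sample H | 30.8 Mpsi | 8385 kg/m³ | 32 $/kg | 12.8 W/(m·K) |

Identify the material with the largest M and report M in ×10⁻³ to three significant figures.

sample F, M = 1.68×10⁻³

Screen on constraints: cost ≤ 290 $/kg; k ≥ 0.633 W/(m·K). Survivors: sample R, sample F, sample H.
Putting every candidate on a common basis:
  sample R: E = 122.7 GPa, ρ = 8938 kg/m³
  sample F: E = 71.71 GPa, ρ = 2469 kg/m³
  sample H: E = 212.4 GPa, ρ = 8385 kg/m³
  sample F: M = 1.68×10⁻³
  sample H: M = 0.712×10⁻³
  sample R: M = 0.556×10⁻³
The maximum is for sample F.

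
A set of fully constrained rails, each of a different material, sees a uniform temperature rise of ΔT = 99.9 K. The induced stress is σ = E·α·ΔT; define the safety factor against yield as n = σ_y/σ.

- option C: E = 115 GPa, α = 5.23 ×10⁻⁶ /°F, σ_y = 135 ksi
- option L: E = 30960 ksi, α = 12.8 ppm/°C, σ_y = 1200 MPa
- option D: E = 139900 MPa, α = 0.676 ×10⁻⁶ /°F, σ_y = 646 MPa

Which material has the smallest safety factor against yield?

option L

With everything in SI (GPa, ×10⁻⁶/K, MPa):
  option C: E = 115.0, α = 9.41, σ_y = 930.8 → σ = 108 MPa, n = 8.61
  option L: E = 213.5, α = 12.8, σ_y = 1200 → σ = 273 MPa, n = 4.40
  option D: E = 139.9, α = 1.22, σ_y = 646.0 → σ = 17.0 MPa, n = 38.0
Smallest n: option L with n = 4.40.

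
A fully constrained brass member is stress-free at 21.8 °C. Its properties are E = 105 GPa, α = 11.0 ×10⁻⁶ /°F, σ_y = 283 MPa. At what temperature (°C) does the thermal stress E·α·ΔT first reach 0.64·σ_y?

α = 11.0×10⁻⁶/°F × 9/5 = 19.8×10⁻⁶/K.
E·α·ΔT = 181.1 MPa ⇒ ΔT = 181.1 / (105.0×10³ × 19.8×10⁻⁶) = 87.12 K.
T = 21.8 + 87.12 = 108.9 °C.

109 °C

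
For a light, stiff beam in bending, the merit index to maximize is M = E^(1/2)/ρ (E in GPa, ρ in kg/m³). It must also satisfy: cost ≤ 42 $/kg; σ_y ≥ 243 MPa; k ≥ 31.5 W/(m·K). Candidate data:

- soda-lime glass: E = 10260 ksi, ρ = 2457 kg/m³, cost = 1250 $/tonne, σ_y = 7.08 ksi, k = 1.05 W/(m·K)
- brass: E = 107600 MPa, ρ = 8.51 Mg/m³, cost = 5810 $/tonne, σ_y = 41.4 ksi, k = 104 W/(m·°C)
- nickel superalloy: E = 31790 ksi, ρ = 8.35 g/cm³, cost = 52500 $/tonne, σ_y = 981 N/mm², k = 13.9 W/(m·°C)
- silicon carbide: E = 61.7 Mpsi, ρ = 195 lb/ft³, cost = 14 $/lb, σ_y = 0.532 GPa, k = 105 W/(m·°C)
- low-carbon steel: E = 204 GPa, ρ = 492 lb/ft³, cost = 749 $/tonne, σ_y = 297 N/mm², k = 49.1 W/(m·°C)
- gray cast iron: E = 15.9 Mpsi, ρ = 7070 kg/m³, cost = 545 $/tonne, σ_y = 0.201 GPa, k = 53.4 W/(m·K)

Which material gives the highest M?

silicon carbide

Screen on constraints: cost ≤ 42 $/kg; σ_y ≥ 243 MPa; k ≥ 31.5 W/(m·K). Survivors: brass, silicon carbide, low-carbon steel.
Convert each candidate to consistent units, then evaluate M:
  brass: E = 107.6 GPa, ρ = 8510 kg/m³
  silicon carbide: E = 425.4 GPa, ρ = 3124 kg/m³
  low-carbon steel: E = 204.0 GPa, ρ = 7881 kg/m³
  silicon carbide: M = 6.60×10⁻³
  low-carbon steel: M = 1.81×10⁻³
  brass: M = 1.22×10⁻³
The maximum is for silicon carbide.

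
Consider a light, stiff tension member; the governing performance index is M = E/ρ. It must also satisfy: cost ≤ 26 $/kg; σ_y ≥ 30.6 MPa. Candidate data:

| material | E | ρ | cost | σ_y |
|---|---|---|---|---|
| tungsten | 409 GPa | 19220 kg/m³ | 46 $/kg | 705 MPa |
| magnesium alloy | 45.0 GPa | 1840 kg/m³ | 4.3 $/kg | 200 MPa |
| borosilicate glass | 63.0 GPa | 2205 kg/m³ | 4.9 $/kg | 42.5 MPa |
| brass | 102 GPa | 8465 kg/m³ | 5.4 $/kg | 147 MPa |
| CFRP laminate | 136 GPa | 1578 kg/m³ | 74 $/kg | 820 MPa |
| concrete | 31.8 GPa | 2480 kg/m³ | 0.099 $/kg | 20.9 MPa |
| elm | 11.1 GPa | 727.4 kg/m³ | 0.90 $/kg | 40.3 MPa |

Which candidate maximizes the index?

borosilicate glass

Screen on constraints: cost ≤ 26 $/kg; σ_y ≥ 30.6 MPa. Survivors: magnesium alloy, borosilicate glass, brass, elm.
Evaluate M for each candidate:
  borosilicate glass: M = 28.6 MN·m/kg
  magnesium alloy: M = 24.5 MN·m/kg
  elm: M = 15.3 MN·m/kg
  brass: M = 12.0 MN·m/kg
Highest index: borosilicate glass.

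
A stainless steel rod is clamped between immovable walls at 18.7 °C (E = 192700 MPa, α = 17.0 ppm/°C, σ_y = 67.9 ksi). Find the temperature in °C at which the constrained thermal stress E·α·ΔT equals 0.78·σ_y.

130 °C

E = 192700 MPa = 192.7 GPa.
σ_y = 67.9 ksi = 468.2 MPa.
E·α·ΔT = 365.2 MPa ⇒ ΔT = 365.2 / (192.7×10³ × 17.0×10⁻⁶) = 111.5 K.
T = 18.7 + 111.5 = 130.2 °C.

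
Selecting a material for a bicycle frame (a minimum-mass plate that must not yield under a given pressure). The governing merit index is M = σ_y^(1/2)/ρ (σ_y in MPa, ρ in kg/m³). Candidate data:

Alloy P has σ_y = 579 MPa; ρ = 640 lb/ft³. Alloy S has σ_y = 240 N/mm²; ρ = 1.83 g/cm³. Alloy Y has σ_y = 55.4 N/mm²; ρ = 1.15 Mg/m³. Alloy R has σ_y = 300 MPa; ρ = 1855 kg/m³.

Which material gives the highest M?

alloy R

Normalizing units and computing the index:
  alloy P: σ_y = 579.0 MPa, ρ = 10250 kg/m³
  alloy S: σ_y = 240.0 MPa, ρ = 1830 kg/m³
  alloy Y: σ_y = 55.40 MPa, ρ = 1150 kg/m³
  alloy R: σ_y = 300.0 MPa, ρ = 1855 kg/m³
  alloy R: M = 9.34×10⁻³
  alloy S: M = 8.47×10⁻³
  alloy Y: M = 6.47×10⁻³
  alloy P: M = 2.35×10⁻³
Alloy R has the largest M.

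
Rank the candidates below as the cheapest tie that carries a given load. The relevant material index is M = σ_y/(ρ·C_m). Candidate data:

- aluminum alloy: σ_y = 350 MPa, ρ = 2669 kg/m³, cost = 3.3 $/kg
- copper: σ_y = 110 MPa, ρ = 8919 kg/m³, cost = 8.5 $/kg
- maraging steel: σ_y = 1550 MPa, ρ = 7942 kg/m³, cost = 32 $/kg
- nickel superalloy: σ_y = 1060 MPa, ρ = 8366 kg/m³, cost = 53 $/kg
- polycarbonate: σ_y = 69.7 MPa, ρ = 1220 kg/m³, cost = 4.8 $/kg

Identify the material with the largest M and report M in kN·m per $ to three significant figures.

aluminum alloy, M = 39.7 kN·m per $

Per-candidate index values:
  aluminum alloy: M = 39.7 kN·m per $
  polycarbonate: M = 11.9 kN·m per $
  maraging steel: M = 6.10 kN·m per $
  nickel superalloy: M = 2.39 kN·m per $
  copper: M = 1.45 kN·m per $
Aluminum alloy has the largest M.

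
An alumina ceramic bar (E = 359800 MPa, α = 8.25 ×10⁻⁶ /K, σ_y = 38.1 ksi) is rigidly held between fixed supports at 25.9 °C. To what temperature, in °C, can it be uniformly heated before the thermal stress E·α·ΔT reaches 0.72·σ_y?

89.6 °C

E = 359800 MPa = 359.8 GPa.
σ_y = 38.1 ksi = 262.7 MPa.
E·α·ΔT = 189.1 MPa ⇒ ΔT = 189.1 / (359.8×10³ × 8.25×10⁻⁶) = 63.72 K.
T = 25.9 + 63.72 = 89.62 °C.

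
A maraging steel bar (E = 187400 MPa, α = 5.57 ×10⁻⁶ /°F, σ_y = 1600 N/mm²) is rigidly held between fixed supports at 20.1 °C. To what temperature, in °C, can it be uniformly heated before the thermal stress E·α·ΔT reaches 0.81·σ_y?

E = 187400 MPa = 187.4 GPa.
α = 5.57×10⁻⁶/°F × 9/5 = 10.0×10⁻⁶/K.
σ_y = 1600 N/mm² = 1600 MPa.
E·α·ΔT = 1296 MPa ⇒ ΔT = 1296 / (187.4×10³ × 10.0×10⁻⁶) = 689.8 K.
T = 20.1 + 689.8 = 709.9 °C.

710 °C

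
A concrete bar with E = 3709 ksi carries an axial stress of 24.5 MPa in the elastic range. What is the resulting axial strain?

9.58×10⁻⁴

E = 3709 ksi = 25.57 GPa = 25570 MPa.
ε = σ/E = 24.5 / 25570 = 9.58×10⁻⁴.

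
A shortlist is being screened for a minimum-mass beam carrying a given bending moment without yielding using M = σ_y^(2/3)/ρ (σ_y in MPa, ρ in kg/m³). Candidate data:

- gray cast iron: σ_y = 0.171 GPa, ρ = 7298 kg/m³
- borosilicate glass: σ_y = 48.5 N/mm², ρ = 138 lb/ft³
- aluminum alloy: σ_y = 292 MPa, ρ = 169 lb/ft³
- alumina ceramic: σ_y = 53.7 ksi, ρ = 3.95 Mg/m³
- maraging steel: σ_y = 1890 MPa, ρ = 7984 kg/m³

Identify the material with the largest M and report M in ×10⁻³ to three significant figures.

Putting every candidate on a common basis:
  gray cast iron: σ_y = 171.0 MPa, ρ = 7298 kg/m³
  borosilicate glass: σ_y = 48.50 MPa, ρ = 2211 kg/m³
  aluminum alloy: σ_y = 292.0 MPa, ρ = 2707 kg/m³
  alumina ceramic: σ_y = 370.2 MPa, ρ = 3950 kg/m³
  maraging steel: σ_y = 1890 MPa, ρ = 7984 kg/m³
  maraging steel: M = 19.1×10⁻³
  aluminum alloy: M = 16.3×10⁻³
  alumina ceramic: M = 13.1×10⁻³
  borosilicate glass: M = 6.02×10⁻³
  gray cast iron: M = 4.22×10⁻³
Maraging steel has the largest M.

maraging steel, M = 19.1×10⁻³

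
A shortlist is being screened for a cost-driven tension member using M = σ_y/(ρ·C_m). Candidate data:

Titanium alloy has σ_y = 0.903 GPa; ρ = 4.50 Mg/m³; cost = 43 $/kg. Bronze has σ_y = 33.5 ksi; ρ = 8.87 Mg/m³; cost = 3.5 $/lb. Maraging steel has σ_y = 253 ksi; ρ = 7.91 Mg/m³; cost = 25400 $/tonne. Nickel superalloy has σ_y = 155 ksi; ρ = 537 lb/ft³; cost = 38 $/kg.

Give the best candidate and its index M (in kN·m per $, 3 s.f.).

maraging steel, M = 8.68 kN·m per $

Putting every candidate on a common basis:
  titanium alloy: σ_y = 903.0 MPa, ρ = 4500 kg/m³, cost = 43.00 $/kg
  bronze: σ_y = 231.0 MPa, ρ = 8870 kg/m³, cost = 7.716 $/kg
  maraging steel: σ_y = 1744 MPa, ρ = 7910 kg/m³, cost = 25.40 $/kg
  nickel superalloy: σ_y = 1069 MPa, ρ = 8602 kg/m³, cost = 38.00 $/kg
  maraging steel: M = 8.68 kN·m per $
  titanium alloy: M = 4.67 kN·m per $
  bronze: M = 3.37 kN·m per $
  nickel superalloy: M = 3.27 kN·m per $
The maximum is for maraging steel.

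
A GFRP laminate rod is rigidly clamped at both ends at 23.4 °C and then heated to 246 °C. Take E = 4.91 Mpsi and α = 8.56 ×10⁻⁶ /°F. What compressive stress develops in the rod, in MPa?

E = 4.91 Mpsi = 33.85 GPa.
α = 8.56×10⁻⁶/°F × 9/5 = 15.4×10⁻⁶/K.
ΔT = 222.6 K. Constrained thermal stress σ = E·α·ΔT = 33.85×10³ MPa × 15.4×10⁻⁶ × 222.6 = 116 MPa (compressive).

116 MPa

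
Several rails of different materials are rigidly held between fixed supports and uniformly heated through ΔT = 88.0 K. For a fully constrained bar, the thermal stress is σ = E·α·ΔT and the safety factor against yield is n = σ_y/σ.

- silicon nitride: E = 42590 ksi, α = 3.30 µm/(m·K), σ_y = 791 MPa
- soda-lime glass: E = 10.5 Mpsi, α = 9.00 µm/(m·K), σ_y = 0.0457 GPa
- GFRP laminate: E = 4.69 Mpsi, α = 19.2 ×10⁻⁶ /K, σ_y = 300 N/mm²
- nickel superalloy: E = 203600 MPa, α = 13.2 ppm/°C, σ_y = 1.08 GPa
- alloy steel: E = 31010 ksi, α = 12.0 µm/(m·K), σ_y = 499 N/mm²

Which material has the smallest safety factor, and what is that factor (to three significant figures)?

Per material, after unit conversion:
  silicon nitride: E = 293.6, α = 3.30, σ_y = 791.0 → σ = 85.3 MPa, n = 9.28
  soda-lime glass: E = 72.39, α = 9.00, σ_y = 45.70 → σ = 57.3 MPa, n = 0.797
  GFRP laminate: E = 32.34, α = 19.2, σ_y = 300.0 → σ = 54.6 MPa, n = 5.49
  nickel superalloy: E = 203.6, α = 13.2, σ_y = 1080 → σ = 237 MPa, n = 4.57
  alloy steel: E = 213.8, α = 12.0, σ_y = 499.0 → σ = 226 MPa, n = 2.21
Soda-lime glass has the lowest safety factor, n = 0.797.

soda-lime glass, n = 0.797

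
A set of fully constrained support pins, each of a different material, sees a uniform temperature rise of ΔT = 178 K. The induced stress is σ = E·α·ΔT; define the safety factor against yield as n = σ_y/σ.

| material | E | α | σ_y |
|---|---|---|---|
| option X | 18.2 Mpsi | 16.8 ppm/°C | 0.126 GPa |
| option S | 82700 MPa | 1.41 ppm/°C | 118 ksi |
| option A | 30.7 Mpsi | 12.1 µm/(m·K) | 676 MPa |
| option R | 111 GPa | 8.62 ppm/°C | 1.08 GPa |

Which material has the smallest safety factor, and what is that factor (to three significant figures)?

option X, n = 0.336

With everything in SI (GPa, ×10⁻⁶/K, MPa):
  option X: E = 125.5, α = 16.8, σ_y = 126.0 → σ = 375 MPa, n = 0.336
  option S: E = 82.70, α = 1.41, σ_y = 813.6 → σ = 20.8 MPa, n = 39.2
  option A: E = 211.7, α = 12.1, σ_y = 676.0 → σ = 456 MPa, n = 1.48
  option R: E = 111.0, α = 8.62, σ_y = 1080 → σ = 170 MPa, n = 6.34
Option X has the lowest safety factor, n = 0.336.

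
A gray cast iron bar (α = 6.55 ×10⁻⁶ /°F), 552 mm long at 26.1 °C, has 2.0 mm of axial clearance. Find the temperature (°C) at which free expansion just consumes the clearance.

333 °C

α = 6.55×10⁻⁶/°F × 9/5 = 11.8×10⁻⁶/K.
α·L₀·ΔT = 2.0 mm ⇒ ΔT = 2.0 / (11.8×10⁻⁶ × 552.0) = 307.3 K.
T = 26.1 + 307.3 = 333.4 °C.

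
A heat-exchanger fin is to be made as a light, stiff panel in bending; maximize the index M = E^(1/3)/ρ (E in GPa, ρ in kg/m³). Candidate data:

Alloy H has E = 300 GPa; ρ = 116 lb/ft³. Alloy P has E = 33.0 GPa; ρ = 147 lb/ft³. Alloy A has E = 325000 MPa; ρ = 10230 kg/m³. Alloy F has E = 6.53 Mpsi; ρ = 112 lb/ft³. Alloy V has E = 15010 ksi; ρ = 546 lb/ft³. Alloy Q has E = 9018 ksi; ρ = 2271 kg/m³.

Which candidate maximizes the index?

Normalizing units and computing the index:
  alloy H: E = 300.0 GPa, ρ = 1858 kg/m³
  alloy P: E = 33.00 GPa, ρ = 2355 kg/m³
  alloy A: E = 325.0 GPa, ρ = 10230 kg/m³
  alloy F: E = 45.02 GPa, ρ = 1794 kg/m³
  alloy V: E = 103.5 GPa, ρ = 8746 kg/m³
  alloy Q: E = 62.18 GPa, ρ = 2271 kg/m³
  alloy H: M = 3.60×10⁻³
  alloy F: M = 1.98×10⁻³
  alloy Q: M = 1.74×10⁻³
  alloy P: M = 1.36×10⁻³
  alloy A: M = 0.672×10⁻³
  alloy V: M = 0.537×10⁻³
Highest index: alloy H.

alloy H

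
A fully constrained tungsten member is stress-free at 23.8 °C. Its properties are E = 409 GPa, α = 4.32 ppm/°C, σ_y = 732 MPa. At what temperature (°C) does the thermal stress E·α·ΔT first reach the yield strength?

E·α·ΔT = 732.0 MPa ⇒ ΔT = 732.0 / (409.0×10³ × 4.32×10⁻⁶) = 414.3 K.
T = 23.8 + 414.3 = 438.1 °C.

438 °C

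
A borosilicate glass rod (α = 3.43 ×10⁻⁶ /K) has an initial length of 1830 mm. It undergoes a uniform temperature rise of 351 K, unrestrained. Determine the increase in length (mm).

ΔL = α·L₀·ΔT = 3.43×10⁻⁶ × 1830 mm × 351.0 K = 2.20 mm.

2.20 mm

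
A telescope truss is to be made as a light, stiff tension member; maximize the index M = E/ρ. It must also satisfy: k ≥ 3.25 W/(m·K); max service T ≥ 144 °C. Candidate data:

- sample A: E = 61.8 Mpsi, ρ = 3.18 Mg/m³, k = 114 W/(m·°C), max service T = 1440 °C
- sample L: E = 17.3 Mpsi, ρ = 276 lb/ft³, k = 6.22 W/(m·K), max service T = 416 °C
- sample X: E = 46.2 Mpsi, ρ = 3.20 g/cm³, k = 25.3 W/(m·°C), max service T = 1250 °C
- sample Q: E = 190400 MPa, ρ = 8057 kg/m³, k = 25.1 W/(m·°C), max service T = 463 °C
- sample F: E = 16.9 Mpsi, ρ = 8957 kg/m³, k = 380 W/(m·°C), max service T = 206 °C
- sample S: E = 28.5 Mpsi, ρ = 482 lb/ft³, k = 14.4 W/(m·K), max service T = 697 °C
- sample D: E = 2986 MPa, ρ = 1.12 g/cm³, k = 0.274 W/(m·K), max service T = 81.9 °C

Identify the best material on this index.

Screen on constraints: k ≥ 3.25 W/(m·K); max service T ≥ 144 °C. Survivors: sample A, sample L, sample X, sample Q, sample F, sample S.
Putting every candidate on a common basis:
  sample A: E = 426.1 GPa, ρ = 3180 kg/m³
  sample L: E = 119.3 GPa, ρ = 4421 kg/m³
  sample X: E = 318.5 GPa, ρ = 3200 kg/m³
  sample Q: E = 190.4 GPa, ρ = 8057 kg/m³
  sample F: E = 116.5 GPa, ρ = 8957 kg/m³
  sample S: E = 196.5 GPa, ρ = 7721 kg/m³
  sample A: M = 134 MN·m/kg
  sample X: M = 99.5 MN·m/kg
  sample L: M = 27.0 MN·m/kg
  sample S: M = 25.5 MN·m/kg
  sample Q: M = 23.6 MN·m/kg
  sample F: M = 13.0 MN·m/kg
The maximum is for sample A.

sample A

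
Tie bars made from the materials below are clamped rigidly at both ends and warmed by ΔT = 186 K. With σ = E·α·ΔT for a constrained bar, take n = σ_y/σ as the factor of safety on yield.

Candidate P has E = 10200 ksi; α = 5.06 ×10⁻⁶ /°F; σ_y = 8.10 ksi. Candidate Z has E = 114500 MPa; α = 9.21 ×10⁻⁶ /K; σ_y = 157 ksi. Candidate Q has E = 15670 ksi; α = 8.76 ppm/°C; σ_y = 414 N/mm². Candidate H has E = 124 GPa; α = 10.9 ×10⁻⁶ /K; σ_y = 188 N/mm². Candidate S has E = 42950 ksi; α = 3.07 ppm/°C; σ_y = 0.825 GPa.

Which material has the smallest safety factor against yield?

candidate P

Per material, after unit conversion:
  candidate P: E = 70.33, α = 9.11, σ_y = 55.85 → σ = 119 MPa, n = 0.469
  candidate Z: E = 114.5, α = 9.21, σ_y = 1082 → σ = 196 MPa, n = 5.52
  candidate Q: E = 108.0, α = 8.76, σ_y = 414.0 → σ = 176 MPa, n = 2.35
  candidate H: E = 124.0, α = 10.9, σ_y = 188.0 → σ = 251 MPa, n = 0.748
  candidate S: E = 296.1, α = 3.07, σ_y = 825.0 → σ = 169 MPa, n = 4.88
The minimum is candidate P at n = 0.469.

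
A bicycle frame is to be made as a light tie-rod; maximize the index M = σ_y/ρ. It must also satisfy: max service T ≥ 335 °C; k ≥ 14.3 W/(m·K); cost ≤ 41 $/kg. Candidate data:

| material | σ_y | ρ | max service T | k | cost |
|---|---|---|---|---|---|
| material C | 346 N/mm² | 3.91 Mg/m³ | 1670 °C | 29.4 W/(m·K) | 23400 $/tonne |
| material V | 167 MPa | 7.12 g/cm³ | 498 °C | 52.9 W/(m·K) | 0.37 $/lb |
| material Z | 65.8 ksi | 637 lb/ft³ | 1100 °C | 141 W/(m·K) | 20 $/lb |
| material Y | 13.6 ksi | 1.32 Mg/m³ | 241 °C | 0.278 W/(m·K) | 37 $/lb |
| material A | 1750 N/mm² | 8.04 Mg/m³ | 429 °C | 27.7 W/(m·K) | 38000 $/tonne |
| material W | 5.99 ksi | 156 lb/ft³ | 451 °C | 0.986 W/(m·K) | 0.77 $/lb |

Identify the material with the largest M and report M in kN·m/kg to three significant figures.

material A, M = 218 kN·m/kg

Screen on constraints: max service T ≥ 335 °C; k ≥ 14.3 W/(m·K); cost ≤ 41 $/kg. Survivors: material C, material V, material A.
Putting every candidate on a common basis:
  material C: σ_y = 346.0 MPa, ρ = 3910 kg/m³
  material V: σ_y = 167.0 MPa, ρ = 7120 kg/m³
  material A: σ_y = 1750 MPa, ρ = 8040 kg/m³
  material A: M = 218 kN·m/kg
  material C: M = 88.5 kN·m/kg
  material V: M = 23.5 kN·m/kg
The maximum is for material A.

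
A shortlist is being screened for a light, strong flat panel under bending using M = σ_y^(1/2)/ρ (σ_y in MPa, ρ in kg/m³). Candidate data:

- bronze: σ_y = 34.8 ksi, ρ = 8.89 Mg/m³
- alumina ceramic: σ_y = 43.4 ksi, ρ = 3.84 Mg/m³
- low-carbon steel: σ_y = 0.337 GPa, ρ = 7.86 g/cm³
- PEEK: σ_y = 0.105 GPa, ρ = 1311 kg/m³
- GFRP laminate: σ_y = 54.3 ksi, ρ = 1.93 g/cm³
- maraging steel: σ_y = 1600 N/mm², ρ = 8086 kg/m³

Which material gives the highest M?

GFRP laminate

Convert each candidate to consistent units, then evaluate M:
  bronze: σ_y = 239.9 MPa, ρ = 8890 kg/m³
  alumina ceramic: σ_y = 299.2 MPa, ρ = 3840 kg/m³
  low-carbon steel: σ_y = 337.0 MPa, ρ = 7860 kg/m³
  PEEK: σ_y = 105.0 MPa, ρ = 1311 kg/m³
  GFRP laminate: σ_y = 374.4 MPa, ρ = 1930 kg/m³
  maraging steel: σ_y = 1600 MPa, ρ = 8086 kg/m³
  GFRP laminate: M = 10.0×10⁻³
  PEEK: M = 7.82×10⁻³
  maraging steel: M = 4.95×10⁻³
  alumina ceramic: M = 4.50×10⁻³
  low-carbon steel: M = 2.34×10⁻³
  bronze: M = 1.74×10⁻³
Highest index: GFRP laminate.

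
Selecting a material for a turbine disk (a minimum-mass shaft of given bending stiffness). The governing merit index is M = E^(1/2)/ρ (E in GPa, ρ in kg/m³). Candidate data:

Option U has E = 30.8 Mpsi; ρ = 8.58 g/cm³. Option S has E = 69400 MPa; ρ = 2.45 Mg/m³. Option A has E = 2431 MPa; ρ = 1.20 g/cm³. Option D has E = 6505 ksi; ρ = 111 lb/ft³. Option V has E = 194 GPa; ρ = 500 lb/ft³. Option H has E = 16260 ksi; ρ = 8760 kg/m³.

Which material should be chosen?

After converting to SI:
  option U: E = 212.4 GPa, ρ = 8580 kg/m³
  option S: E = 69.40 GPa, ρ = 2450 kg/m³
  option A: E = 2.431 GPa, ρ = 1200 kg/m³
  option D: E = 44.85 GPa, ρ = 1778 kg/m³
  option V: E = 194.0 GPa, ρ = 8009 kg/m³
  option H: E = 112.1 GPa, ρ = 8760 kg/m³
  option D: M = 3.77×10⁻³
  option S: M = 3.40×10⁻³
  option V: M = 1.74×10⁻³
  option U: M = 1.70×10⁻³
  option A: M = 1.30×10⁻³
  option H: M = 1.21×10⁻³
Highest index: option D.

option D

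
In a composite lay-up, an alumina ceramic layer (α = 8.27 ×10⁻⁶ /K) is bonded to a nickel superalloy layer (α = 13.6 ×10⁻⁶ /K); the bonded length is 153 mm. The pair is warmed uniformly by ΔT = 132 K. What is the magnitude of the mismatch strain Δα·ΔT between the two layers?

7.04×10⁻⁴

Δα = |8.27 − 13.6|×10⁻⁶/K = 5.33×10⁻⁶/K.
Mismatch strain = Δα·ΔT = 5.33×10⁻⁶ × 132.0 = 7.04×10⁻⁴.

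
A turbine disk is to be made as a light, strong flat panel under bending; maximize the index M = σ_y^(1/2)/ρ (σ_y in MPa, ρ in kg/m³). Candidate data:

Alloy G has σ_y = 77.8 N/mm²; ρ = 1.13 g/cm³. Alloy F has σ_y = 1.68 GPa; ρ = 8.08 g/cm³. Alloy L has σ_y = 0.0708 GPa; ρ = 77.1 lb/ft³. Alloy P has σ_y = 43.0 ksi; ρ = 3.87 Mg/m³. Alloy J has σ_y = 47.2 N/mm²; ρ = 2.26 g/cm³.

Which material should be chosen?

Putting every candidate on a common basis:
  alloy G: σ_y = 77.80 MPa, ρ = 1130 kg/m³
  alloy F: σ_y = 1680 MPa, ρ = 8080 kg/m³
  alloy L: σ_y = 70.80 MPa, ρ = 1235 kg/m³
  alloy P: σ_y = 296.5 MPa, ρ = 3870 kg/m³
  alloy J: σ_y = 47.20 MPa, ρ = 2260 kg/m³
  alloy G: M = 7.81×10⁻³
  alloy L: M = 6.81×10⁻³
  alloy F: M = 5.07×10⁻³
  alloy P: M = 4.45×10⁻³
  alloy J: M = 3.04×10⁻³
Alloy G ranks first.

alloy G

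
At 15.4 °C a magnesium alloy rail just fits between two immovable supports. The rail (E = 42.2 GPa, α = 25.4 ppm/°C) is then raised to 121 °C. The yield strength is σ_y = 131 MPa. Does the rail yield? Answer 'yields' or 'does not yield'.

does not yield

ΔT = 105.6 K. Constrained thermal stress σ = E·α·ΔT = 42.20×10³ MPa × 25.4×10⁻⁶ × 105.6 = 113 MPa (compressive).
Compare to σ_y = 131 MPa: σ < σ_y, so it does not yield.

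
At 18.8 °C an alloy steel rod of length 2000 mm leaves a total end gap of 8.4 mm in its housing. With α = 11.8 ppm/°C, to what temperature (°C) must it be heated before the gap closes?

375 °C

α·L₀·ΔT = 8.4 mm ⇒ ΔT = 8.4 / (11.8×10⁻⁶ × 2000.0) = 355.9 K.
T = 18.8 + 355.9 = 374.7 °C.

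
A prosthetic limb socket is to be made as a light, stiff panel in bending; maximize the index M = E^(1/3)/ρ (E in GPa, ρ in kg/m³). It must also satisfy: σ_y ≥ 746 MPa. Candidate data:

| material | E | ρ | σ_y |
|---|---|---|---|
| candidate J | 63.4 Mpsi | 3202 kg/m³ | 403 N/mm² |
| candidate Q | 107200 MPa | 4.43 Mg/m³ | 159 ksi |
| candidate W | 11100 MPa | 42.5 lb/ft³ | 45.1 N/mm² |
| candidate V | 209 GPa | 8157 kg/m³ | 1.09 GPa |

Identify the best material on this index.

candidate Q

Screen on constraints: σ_y ≥ 746 MPa. Survivors: candidate Q, candidate V.
After converting to SI:
  candidate Q: E = 107.2 GPa, ρ = 4430 kg/m³
  candidate V: E = 209.0 GPa, ρ = 8157 kg/m³
  candidate Q: M = 1.07×10⁻³
  candidate V: M = 0.728×10⁻³
The maximum is for candidate Q.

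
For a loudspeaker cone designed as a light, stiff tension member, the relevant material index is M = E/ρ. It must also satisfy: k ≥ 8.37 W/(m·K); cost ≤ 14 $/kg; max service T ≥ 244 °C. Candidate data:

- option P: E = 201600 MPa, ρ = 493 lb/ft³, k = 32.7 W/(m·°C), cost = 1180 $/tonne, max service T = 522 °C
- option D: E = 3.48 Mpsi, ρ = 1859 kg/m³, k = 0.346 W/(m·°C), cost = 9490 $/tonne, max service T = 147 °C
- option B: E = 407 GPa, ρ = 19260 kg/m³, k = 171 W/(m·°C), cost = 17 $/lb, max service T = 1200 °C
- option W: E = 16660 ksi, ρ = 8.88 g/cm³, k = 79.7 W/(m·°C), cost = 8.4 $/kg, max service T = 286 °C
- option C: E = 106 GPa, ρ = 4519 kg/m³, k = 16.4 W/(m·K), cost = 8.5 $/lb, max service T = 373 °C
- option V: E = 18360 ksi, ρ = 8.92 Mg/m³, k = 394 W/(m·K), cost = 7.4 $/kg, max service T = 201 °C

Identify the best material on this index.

option P

Screen on constraints: k ≥ 8.37 W/(m·K); cost ≤ 14 $/kg; max service T ≥ 244 °C. Survivors: option P, option W.
In SI units:
  option P: E = 201.6 GPa, ρ = 7897 kg/m³
  option W: E = 114.9 GPa, ρ = 8880 kg/m³
  option P: M = 25.5 MN·m/kg
  option W: M = 12.9 MN·m/kg
Option P has the largest M.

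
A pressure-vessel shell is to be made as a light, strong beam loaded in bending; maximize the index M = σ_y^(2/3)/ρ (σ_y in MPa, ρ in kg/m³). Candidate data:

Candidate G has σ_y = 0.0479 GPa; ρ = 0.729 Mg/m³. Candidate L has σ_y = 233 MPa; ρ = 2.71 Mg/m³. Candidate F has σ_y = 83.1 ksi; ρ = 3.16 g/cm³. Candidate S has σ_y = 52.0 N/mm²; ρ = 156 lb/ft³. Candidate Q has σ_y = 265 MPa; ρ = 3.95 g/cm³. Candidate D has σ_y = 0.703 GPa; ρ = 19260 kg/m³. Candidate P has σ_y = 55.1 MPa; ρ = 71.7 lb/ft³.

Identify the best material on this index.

candidate F

In SI units:
  candidate G: σ_y = 47.90 MPa, ρ = 729.0 kg/m³
  candidate L: σ_y = 233.0 MPa, ρ = 2710 kg/m³
  candidate F: σ_y = 573.0 MPa, ρ = 3160 kg/m³
  candidate S: σ_y = 52.00 MPa, ρ = 2499 kg/m³
  candidate Q: σ_y = 265.0 MPa, ρ = 3950 kg/m³
  candidate D: σ_y = 703.0 MPa, ρ = 19260 kg/m³
  candidate P: σ_y = 55.10 MPa, ρ = 1149 kg/m³
  candidate F: M = 21.8×10⁻³
  candidate G: M = 18.1×10⁻³
  candidate L: M = 14.0×10⁻³
  candidate P: M = 12.6×10⁻³
  candidate Q: M = 10.4×10⁻³
  candidate S: M = 5.58×10⁻³
  candidate D: M = 4.11×10⁻³
The maximum is for candidate F.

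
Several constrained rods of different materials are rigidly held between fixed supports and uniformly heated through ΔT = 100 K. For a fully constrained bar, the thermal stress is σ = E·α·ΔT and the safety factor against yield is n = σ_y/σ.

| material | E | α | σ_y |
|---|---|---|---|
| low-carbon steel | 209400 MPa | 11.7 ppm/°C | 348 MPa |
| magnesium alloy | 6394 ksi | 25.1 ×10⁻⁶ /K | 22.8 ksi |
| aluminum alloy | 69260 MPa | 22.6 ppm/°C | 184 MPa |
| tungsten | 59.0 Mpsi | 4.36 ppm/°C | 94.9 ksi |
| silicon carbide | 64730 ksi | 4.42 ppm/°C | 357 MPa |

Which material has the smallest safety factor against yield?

aluminum alloy

Converting E to GPa, α to ×10⁻⁶/K, σ_y to MPa, then σ and n for each:
  low-carbon steel: E = 209.4, α = 11.7, σ_y = 348.0 → σ = 245 MPa, n = 1.42
  magnesium alloy: E = 44.09, α = 25.1, σ_y = 157.2 → σ = 111 MPa, n = 1.42
  aluminum alloy: E = 69.26, α = 22.6, σ_y = 184.0 → σ = 157 MPa, n = 1.18
  tungsten: E = 406.8, α = 4.36, σ_y = 654.3 → σ = 177 MPa, n = 3.69
  silicon carbide: E = 446.3, α = 4.42, σ_y = 357.0 → σ = 197 MPa, n = 1.81
Aluminum alloy has the lowest safety factor, n = 1.18.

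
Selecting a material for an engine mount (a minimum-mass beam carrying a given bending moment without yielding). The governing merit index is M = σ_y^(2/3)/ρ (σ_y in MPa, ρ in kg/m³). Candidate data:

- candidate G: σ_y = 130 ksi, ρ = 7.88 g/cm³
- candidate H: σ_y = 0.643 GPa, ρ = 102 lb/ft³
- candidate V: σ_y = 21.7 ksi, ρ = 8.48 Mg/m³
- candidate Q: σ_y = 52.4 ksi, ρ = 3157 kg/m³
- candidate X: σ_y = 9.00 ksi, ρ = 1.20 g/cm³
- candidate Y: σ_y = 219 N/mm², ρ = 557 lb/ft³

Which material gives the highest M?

candidate H

In SI units:
  candidate G: σ_y = 896.3 MPa, ρ = 7880 kg/m³
  candidate H: σ_y = 643.0 MPa, ρ = 1634 kg/m³
  candidate V: σ_y = 149.6 MPa, ρ = 8480 kg/m³
  candidate Q: σ_y = 361.3 MPa, ρ = 3157 kg/m³
  candidate X: σ_y = 62.05 MPa, ρ = 1200 kg/m³
  candidate Y: σ_y = 219.0 MPa, ρ = 8922 kg/m³
  candidate H: M = 45.6×10⁻³
  candidate Q: M = 16.1×10⁻³
  candidate X: M = 13.1×10⁻³
  candidate G: M = 11.8×10⁻³
  candidate Y: M = 4.07×10⁻³
  candidate V: M = 3.32×10⁻³
The maximum is for candidate H.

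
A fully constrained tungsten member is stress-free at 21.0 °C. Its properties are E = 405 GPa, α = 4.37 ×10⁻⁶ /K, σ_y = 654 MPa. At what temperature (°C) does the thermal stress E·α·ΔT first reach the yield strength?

E·α·ΔT = 654.0 MPa ⇒ ΔT = 654.0 / (405.0×10³ × 4.37×10⁻⁶) = 369.5 K.
T = 21.0 + 369.5 = 390.5 °C.

391 °C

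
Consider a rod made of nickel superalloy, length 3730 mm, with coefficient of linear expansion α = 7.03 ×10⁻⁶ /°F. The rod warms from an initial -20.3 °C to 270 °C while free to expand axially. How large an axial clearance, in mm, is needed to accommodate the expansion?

Convert α: 7.03×10⁻⁶/°F × (9/5) = 12.7×10⁻⁶/K.
ΔT = 270 − (-20.3) = 290.3 K.
ΔL = α·L₀·ΔT = 12.7×10⁻⁶ × 3730 mm × 290.3 K = 13.7 mm.

13.7 mm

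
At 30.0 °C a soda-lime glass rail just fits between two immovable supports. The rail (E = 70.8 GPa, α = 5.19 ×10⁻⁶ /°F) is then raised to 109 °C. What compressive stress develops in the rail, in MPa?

α = 5.19×10⁻⁶/°F × 9/5 = 9.34×10⁻⁶/K.
ΔT = 79.00 K. Constrained thermal stress σ = E·α·ΔT = 70.80×10³ MPa × 9.34×10⁻⁶ × 79.00 = 52.3 MPa (compressive).

52.3 MPa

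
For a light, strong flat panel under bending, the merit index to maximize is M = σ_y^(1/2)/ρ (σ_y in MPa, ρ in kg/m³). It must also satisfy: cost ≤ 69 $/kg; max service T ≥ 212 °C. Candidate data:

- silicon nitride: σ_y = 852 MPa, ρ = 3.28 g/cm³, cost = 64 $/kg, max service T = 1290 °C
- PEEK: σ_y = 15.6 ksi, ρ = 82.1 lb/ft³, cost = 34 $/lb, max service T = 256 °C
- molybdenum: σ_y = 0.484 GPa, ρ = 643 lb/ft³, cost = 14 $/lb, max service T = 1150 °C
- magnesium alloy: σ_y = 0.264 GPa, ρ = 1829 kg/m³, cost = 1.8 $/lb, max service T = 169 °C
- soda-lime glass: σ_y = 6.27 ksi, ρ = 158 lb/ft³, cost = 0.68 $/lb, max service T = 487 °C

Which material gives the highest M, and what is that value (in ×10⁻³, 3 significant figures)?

silicon nitride, M = 8.90×10⁻³

Screen on constraints: cost ≤ 69 $/kg; max service T ≥ 212 °C. Survivors: silicon nitride, molybdenum, soda-lime glass.
Putting every candidate on a common basis:
  silicon nitride: σ_y = 852.0 MPa, ρ = 3280 kg/m³
  molybdenum: σ_y = 484.0 MPa, ρ = 10300 kg/m³
  soda-lime glass: σ_y = 43.23 MPa, ρ = 2531 kg/m³
  silicon nitride: M = 8.90×10⁻³
  soda-lime glass: M = 2.60×10⁻³
  molybdenum: M = 2.14×10⁻³
The maximum is for silicon nitride.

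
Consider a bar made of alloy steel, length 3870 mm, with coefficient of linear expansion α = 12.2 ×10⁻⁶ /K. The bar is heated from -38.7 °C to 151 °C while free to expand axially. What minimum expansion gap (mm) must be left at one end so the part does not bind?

ΔT = 151 − (-38.7) = 189.7 K.
ΔL = α·L₀·ΔT = 12.2×10⁻⁶ × 3870 mm × 189.7 K = 8.96 mm.

8.96 mm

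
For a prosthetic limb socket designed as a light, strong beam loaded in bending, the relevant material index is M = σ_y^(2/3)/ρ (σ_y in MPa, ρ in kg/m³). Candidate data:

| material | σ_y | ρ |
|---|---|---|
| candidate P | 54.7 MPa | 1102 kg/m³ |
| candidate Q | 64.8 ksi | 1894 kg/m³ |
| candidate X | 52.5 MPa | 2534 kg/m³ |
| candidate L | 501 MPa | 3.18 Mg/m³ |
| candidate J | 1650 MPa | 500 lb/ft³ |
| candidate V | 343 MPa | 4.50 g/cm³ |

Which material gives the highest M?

Normalizing units and computing the index:
  candidate P: σ_y = 54.70 MPa, ρ = 1102 kg/m³
  candidate Q: σ_y = 446.8 MPa, ρ = 1894 kg/m³
  candidate X: σ_y = 52.50 MPa, ρ = 2534 kg/m³
  candidate L: σ_y = 501.0 MPa, ρ = 3180 kg/m³
  candidate J: σ_y = 1650 MPa, ρ = 8009 kg/m³
  candidate V: σ_y = 343.0 MPa, ρ = 4500 kg/m³
  candidate Q: M = 30.9×10⁻³
  candidate L: M = 19.8×10⁻³
  candidate J: M = 17.4×10⁻³
  candidate P: M = 13.1×10⁻³
  candidate V: M = 10.9×10⁻³
  candidate X: M = 5.53×10⁻³
Candidate Q has the largest M.

candidate Q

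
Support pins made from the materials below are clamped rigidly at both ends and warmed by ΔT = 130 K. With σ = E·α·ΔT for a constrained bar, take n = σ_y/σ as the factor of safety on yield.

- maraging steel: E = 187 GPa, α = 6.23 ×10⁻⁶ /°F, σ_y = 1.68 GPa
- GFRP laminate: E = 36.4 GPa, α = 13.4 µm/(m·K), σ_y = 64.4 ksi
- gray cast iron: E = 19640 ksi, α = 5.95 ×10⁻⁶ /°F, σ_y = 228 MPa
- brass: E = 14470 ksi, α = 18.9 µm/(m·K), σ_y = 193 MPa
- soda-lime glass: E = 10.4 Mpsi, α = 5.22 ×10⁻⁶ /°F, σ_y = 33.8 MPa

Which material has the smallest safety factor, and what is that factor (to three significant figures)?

Per material, after unit conversion:
  maraging steel: E = 187.0, α = 11.2, σ_y = 1680 → σ = 273 MPa, n = 6.16
  GFRP laminate: E = 36.40, α = 13.4, σ_y = 444.0 → σ = 63.4 MPa, n = 7.00
  gray cast iron: E = 135.4, α = 10.7, σ_y = 228.0 → σ = 189 MPa, n = 1.21
  brass: E = 99.77, α = 18.9, σ_y = 193.0 → σ = 245 MPa, n = 0.787
  soda-lime glass: E = 71.71, α = 9.40, σ_y = 33.80 → σ = 87.6 MPa, n = 0.386
Soda-lime glass has the lowest safety factor, n = 0.386.

soda-lime glass, n = 0.386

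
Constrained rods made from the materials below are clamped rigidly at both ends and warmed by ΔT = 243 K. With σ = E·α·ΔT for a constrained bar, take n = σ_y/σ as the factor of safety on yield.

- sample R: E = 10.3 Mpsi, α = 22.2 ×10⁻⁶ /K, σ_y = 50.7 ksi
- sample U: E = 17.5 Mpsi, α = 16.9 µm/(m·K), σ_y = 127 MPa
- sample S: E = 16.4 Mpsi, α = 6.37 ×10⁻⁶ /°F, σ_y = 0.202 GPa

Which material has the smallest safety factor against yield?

sample U

Converting E to GPa, α to ×10⁻⁶/K, σ_y to MPa, then σ and n for each:
  sample R: E = 71.02, α = 22.2, σ_y = 349.6 → σ = 383 MPa, n = 0.912
  sample U: E = 120.7, α = 16.9, σ_y = 127.0 → σ = 496 MPa, n = 0.256
  sample S: E = 113.1, α = 11.5, σ_y = 202.0 → σ = 315 MPa, n = 0.641
Smallest n: sample U with n = 0.256.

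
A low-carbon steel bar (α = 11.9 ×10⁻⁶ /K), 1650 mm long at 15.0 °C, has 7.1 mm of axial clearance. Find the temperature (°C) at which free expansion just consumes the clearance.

377 °C

α·L₀·ΔT = 7.1 mm ⇒ ΔT = 7.1 / (11.9×10⁻⁶ × 1650.0) = 361.6 K.
T = 15.0 + 361.6 = 376.6 °C.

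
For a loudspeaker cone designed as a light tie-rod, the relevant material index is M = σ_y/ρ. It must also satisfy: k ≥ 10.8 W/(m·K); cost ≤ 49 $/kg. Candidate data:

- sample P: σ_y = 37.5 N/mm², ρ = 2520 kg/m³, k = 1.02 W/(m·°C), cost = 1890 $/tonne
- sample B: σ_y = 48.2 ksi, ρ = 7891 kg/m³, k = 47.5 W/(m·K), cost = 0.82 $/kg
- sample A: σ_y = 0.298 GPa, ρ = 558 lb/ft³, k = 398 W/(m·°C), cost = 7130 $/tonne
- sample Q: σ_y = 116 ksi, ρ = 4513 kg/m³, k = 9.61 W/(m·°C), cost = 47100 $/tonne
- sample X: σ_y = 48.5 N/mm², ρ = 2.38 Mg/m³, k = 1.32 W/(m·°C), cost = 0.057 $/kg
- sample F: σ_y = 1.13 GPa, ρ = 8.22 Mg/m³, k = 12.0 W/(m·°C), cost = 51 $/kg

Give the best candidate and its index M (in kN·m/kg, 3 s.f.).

sample B, M = 42.1 kN·m/kg

Screen on constraints: k ≥ 10.8 W/(m·K); cost ≤ 49 $/kg. Survivors: sample B, sample A.
Normalizing units and computing the index:
  sample B: σ_y = 332.3 MPa, ρ = 7891 kg/m³
  sample A: σ_y = 298.0 MPa, ρ = 8938 kg/m³
  sample B: M = 42.1 kN·m/kg
  sample A: M = 33.3 kN·m/kg
The maximum is for sample B.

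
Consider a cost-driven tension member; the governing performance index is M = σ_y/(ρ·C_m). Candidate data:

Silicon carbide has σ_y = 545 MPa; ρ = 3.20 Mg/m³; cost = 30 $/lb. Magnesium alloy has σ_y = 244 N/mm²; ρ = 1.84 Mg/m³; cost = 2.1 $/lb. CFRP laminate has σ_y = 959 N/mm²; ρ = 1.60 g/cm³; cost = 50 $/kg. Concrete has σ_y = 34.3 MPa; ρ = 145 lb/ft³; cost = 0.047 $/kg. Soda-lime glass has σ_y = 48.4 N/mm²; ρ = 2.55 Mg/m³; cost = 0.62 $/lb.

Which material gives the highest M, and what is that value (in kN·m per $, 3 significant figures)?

concrete, M = 314 kN·m per $

Convert each candidate to consistent units, then evaluate M:
  silicon carbide: σ_y = 545.0 MPa, ρ = 3200 kg/m³, cost = 66.14 $/kg
  magnesium alloy: σ_y = 244.0 MPa, ρ = 1840 kg/m³, cost = 4.630 $/kg
  CFRP laminate: σ_y = 959.0 MPa, ρ = 1600 kg/m³, cost = 50.00 $/kg
  concrete: σ_y = 34.30 MPa, ρ = 2323 kg/m³, cost = 0.04700 $/kg
  soda-lime glass: σ_y = 48.40 MPa, ρ = 2550 kg/m³, cost = 1.367 $/kg
  concrete: M = 314 kN·m per $
  magnesium alloy: M = 28.6 kN·m per $
  soda-lime glass: M = 13.9 kN·m per $
  CFRP laminate: M = 12.0 kN·m per $
  silicon carbide: M = 2.58 kN·m per $
The maximum is for concrete.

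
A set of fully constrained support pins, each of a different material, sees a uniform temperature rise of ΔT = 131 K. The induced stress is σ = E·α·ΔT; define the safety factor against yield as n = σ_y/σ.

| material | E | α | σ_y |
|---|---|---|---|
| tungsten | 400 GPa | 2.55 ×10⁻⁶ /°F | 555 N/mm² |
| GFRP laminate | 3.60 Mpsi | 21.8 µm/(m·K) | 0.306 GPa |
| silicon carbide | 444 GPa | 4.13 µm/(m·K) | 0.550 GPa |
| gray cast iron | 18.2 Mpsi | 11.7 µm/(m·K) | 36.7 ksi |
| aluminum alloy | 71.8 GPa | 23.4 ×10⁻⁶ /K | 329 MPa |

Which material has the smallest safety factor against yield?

Per material, after unit conversion:
  tungsten: E = 400.0, α = 4.59, σ_y = 555.0 → σ = 241 MPa, n = 2.31
  GFRP laminate: E = 24.82, α = 21.8, σ_y = 306.0 → σ = 70.9 MPa, n = 4.32
  silicon carbide: E = 444.0, α = 4.13, σ_y = 550.0 → σ = 240 MPa, n = 2.29
  gray cast iron: E = 125.5, α = 11.7, σ_y = 253.0 → σ = 192 MPa, n = 1.32
  aluminum alloy: E = 71.80, α = 23.4, σ_y = 329.0 → σ = 220 MPa, n = 1.49
Smallest n: gray cast iron with n = 1.32.

gray cast iron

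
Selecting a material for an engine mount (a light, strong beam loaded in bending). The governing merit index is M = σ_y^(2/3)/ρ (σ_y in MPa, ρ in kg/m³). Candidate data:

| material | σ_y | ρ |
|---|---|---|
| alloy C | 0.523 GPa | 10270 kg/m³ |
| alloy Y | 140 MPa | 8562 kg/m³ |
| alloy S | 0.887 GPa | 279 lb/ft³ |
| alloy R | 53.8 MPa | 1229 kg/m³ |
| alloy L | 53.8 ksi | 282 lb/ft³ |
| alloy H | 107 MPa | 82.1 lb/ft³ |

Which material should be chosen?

alloy S

In SI units:
  alloy C: σ_y = 523.0 MPa, ρ = 10270 kg/m³
  alloy Y: σ_y = 140.0 MPa, ρ = 8562 kg/m³
  alloy S: σ_y = 887.0 MPa, ρ = 4469 kg/m³
  alloy R: σ_y = 53.80 MPa, ρ = 1229 kg/m³
  alloy L: σ_y = 370.9 MPa, ρ = 4517 kg/m³
  alloy H: σ_y = 107.0 MPa, ρ = 1315 kg/m³
  alloy S: M = 20.7×10⁻³
  alloy H: M = 17.1×10⁻³
  alloy R: M = 11.6×10⁻³
  alloy L: M = 11.4×10⁻³
  alloy C: M = 6.32×10⁻³
  alloy Y: M = 3.15×10⁻³
Alloy S has the largest M.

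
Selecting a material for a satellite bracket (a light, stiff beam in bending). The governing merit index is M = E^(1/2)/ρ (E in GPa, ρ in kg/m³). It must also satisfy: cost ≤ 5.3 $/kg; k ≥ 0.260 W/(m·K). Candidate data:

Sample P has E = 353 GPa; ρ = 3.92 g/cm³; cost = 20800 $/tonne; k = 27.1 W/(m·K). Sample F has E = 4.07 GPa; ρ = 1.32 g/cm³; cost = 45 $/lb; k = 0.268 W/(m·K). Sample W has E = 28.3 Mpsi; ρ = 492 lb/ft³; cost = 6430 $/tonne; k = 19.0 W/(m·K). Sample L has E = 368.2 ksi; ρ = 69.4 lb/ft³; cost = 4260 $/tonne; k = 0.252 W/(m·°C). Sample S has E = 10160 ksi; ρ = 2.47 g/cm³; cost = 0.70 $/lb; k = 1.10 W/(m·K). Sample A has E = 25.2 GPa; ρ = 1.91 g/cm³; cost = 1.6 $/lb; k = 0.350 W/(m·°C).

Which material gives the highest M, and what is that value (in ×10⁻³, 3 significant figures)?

sample S, M = 3.39×10⁻³

Screen on constraints: cost ≤ 5.3 $/kg; k ≥ 0.260 W/(m·K). Survivors: sample S, sample A.
Normalizing units and computing the index:
  sample S: E = 70.05 GPa, ρ = 2470 kg/m³
  sample A: E = 25.20 GPa, ρ = 1910 kg/m³
  sample S: M = 3.39×10⁻³
  sample A: M = 2.63×10⁻³
Highest index: sample S.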